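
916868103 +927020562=1843888665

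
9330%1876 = 1826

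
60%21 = 18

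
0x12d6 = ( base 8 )11326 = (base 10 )4822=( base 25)7hm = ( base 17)gbb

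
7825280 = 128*61135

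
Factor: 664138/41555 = 2^1 *5^(  -  1)*8311^(- 1 )*332069^1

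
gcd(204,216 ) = 12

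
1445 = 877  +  568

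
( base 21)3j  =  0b1010010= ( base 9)101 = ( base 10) 82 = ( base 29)2o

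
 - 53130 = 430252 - 483382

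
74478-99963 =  - 25485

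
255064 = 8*31883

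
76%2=0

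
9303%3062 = 117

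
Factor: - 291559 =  - 291559^1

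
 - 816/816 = - 1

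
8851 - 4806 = 4045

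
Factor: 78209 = 197^1*397^1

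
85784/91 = 85784/91= 942.68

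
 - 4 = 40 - 44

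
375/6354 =125/2118 = 0.06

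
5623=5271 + 352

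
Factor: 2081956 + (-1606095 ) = 475861 = 29^1*61^1*269^1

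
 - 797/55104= - 1 + 54307/55104 = - 0.01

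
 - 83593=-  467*179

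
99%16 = 3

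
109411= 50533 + 58878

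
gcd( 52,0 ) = 52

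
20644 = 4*5161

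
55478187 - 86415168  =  -30936981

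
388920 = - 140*( - 2778) 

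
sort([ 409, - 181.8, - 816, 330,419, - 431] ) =[ - 816,  -  431, - 181.8, 330,  409, 419] 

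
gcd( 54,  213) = 3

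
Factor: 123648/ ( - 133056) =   -  2^2*3^( - 2)*11^( - 1)*23^1 = - 92/99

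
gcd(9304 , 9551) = 1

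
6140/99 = 62 + 2/99 = 62.02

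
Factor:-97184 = -2^5*3037^1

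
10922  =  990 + 9932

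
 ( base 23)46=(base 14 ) 70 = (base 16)62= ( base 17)5D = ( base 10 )98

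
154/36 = 77/18 =4.28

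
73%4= 1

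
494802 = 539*918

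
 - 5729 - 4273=-10002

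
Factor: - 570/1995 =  - 2^1*7^( - 1) = - 2/7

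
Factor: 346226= 2^1 *331^1*523^1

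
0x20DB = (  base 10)8411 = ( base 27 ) BEE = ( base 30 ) 9AB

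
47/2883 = 47/2883 = 0.02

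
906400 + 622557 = 1528957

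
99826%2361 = 664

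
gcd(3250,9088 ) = 2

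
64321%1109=1108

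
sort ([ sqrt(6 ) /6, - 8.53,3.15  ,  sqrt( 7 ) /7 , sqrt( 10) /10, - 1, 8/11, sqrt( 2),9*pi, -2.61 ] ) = [ - 8.53, - 2.61,-1,sqrt (10)/10,sqrt( 7) /7,sqrt(6) /6,  8/11,sqrt(2),3.15,9*pi ]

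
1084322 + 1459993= 2544315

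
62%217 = 62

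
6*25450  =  152700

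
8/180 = 2/45 = 0.04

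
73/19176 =73/19176= 0.00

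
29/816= 29/816  =  0.04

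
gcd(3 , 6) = 3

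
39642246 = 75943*522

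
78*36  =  2808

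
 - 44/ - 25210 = 22/12605 = 0.00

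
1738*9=15642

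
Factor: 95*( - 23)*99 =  - 3^2*5^1 * 11^1*19^1*23^1 = -216315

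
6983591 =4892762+2090829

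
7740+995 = 8735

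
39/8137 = 39/8137   =  0.00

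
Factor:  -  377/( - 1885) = 5^( - 1 )=1/5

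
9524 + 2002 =11526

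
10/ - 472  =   - 1  +  231/236 = - 0.02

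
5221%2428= 365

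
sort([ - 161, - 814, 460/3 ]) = [ - 814,-161, 460/3 ] 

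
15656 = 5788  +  9868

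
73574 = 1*73574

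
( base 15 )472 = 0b1111101111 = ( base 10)1007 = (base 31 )11f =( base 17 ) 384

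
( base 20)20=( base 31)19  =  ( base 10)40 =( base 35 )15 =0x28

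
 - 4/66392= - 1+16597/16598 = - 0.00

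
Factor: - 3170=-2^1*5^1*317^1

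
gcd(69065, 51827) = 1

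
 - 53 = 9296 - 9349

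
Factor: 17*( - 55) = - 5^1*11^1*17^1 = -  935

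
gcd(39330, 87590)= 190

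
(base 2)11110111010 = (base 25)343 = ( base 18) 61G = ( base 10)1978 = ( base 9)2637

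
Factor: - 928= - 2^5*29^1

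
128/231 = 128/231 = 0.55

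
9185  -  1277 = 7908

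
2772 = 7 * 396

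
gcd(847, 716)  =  1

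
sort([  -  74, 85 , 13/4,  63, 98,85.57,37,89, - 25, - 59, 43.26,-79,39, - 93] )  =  [ - 93, - 79, - 74 , - 59, - 25, 13/4, 37,  39, 43.26, 63,85, 85.57,89,98 ]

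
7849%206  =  21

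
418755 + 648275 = 1067030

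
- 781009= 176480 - 957489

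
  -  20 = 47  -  67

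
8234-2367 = 5867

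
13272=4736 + 8536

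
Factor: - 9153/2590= - 2^ ( - 1 )* 3^4 * 5^(-1 ) * 7^(-1)*37^( - 1)*113^1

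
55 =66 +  - 11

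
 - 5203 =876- 6079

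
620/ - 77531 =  - 20/2501 = - 0.01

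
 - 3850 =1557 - 5407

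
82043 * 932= 76464076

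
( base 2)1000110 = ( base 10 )70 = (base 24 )2m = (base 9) 77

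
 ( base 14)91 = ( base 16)7F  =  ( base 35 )3m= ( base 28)4f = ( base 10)127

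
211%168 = 43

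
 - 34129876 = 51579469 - 85709345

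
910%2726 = 910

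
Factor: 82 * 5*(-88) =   -  2^4 * 5^1*11^1*41^1 = -36080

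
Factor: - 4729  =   - 4729^1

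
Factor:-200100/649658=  - 150/487 = - 2^1*3^1*5^2  *  487^( - 1)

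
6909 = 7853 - 944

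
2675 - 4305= - 1630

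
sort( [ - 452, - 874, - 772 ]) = [ - 874, - 772,-452 ] 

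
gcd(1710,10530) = 90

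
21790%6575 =2065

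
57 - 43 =14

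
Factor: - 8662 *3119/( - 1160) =2^( - 2)*5^( - 1 )*29^( - 1)*61^1 *71^1 * 3119^1 =13508389/580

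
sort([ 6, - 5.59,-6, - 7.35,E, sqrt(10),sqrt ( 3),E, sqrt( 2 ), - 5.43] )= [ - 7.35, - 6, - 5.59, - 5.43,sqrt(2 ), sqrt( 3), E,E,  sqrt(10),6] 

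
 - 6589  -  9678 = - 16267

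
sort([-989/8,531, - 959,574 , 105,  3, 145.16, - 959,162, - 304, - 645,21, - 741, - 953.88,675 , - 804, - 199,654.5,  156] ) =[ - 959, - 959, - 953.88, - 804 , - 741, -645 ,  -  304, - 199, - 989/8 , 3, 21,105,145.16, 156 , 162, 531, 574,654.5,675 ] 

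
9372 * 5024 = 47084928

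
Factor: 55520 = 2^5*5^1*347^1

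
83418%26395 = 4233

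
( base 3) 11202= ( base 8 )200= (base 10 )128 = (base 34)3q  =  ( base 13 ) 9B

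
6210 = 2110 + 4100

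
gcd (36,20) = 4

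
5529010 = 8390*659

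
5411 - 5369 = 42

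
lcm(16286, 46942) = 798014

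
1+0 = 1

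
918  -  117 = 801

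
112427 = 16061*7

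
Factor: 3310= 2^1* 5^1*331^1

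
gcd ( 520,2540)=20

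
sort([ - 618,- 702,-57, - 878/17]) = [ - 702, - 618, - 57, - 878/17] 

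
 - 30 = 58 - 88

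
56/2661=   56/2661 = 0.02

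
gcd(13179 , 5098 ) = 1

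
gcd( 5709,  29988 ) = 3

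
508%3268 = 508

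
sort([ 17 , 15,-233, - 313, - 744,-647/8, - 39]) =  [ - 744, - 313,  -  233, - 647/8,-39,15,17 ]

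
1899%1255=644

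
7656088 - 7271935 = 384153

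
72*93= 6696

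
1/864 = 1/864 = 0.00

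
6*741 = 4446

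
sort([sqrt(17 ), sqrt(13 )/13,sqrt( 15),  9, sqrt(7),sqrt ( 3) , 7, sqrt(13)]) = [ sqrt(13 )/13,sqrt( 3 ),sqrt(7 ), sqrt(13),sqrt( 15 ) , sqrt(17),7,9] 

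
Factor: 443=443^1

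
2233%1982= 251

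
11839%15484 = 11839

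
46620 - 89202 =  - 42582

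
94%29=7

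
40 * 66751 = 2670040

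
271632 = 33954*8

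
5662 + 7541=13203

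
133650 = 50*2673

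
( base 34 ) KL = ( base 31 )MJ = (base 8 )1275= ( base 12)4A5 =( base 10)701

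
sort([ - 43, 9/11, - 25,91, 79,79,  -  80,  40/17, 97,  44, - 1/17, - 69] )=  [-80, - 69,  -  43, - 25,-1/17,  9/11,  40/17 , 44, 79,79, 91, 97 ] 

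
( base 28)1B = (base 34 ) 15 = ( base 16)27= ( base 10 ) 39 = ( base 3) 1110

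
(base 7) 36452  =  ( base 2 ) 10010100010110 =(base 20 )13ee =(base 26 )e14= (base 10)9494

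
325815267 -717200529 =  - 391385262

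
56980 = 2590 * 22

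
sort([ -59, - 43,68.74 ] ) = [ - 59, - 43,68.74]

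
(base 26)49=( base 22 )53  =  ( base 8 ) 161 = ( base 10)113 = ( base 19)5i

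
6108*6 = 36648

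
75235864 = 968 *77723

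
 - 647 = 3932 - 4579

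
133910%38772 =17594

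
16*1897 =30352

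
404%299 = 105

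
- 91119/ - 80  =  1138 + 79/80=1138.99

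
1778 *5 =8890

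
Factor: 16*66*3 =3168 = 2^5* 3^2*11^1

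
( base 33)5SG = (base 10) 6385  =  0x18F1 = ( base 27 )8KD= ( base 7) 24421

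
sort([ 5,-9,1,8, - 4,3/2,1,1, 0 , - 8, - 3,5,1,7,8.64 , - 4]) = [ -9, - 8, - 4, - 4, - 3, 0, 1,1,1, 1, 3/2,5,5,7,8,8.64]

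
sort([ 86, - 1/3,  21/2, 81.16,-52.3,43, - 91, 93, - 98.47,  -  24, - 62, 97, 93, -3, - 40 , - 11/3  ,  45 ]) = [ - 98.47, - 91, - 62, - 52.3,  -  40,- 24, - 11/3, - 3,-1/3, 21/2, 43, 45, 81.16,  86, 93, 93,  97]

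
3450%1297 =856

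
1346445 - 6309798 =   -  4963353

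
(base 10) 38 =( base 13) 2c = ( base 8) 46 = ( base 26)1C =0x26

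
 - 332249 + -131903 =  - 464152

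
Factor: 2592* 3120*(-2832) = -22902497280 =- 2^13 * 3^6*5^1*13^1*59^1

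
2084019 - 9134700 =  - 7050681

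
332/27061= 332/27061 =0.01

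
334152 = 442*756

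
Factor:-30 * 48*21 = -30240 = -  2^5*3^3*5^1*7^1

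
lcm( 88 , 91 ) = 8008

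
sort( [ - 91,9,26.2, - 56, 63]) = [ - 91, - 56,9, 26.2,63]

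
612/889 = 612/889 = 0.69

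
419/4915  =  419/4915  =  0.09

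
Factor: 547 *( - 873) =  - 3^2*97^1*547^1 = - 477531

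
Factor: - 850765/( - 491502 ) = 2^(  -  1)*3^(  -  1)*5^1*11^( - 2) * 17^1*677^(-1)*10009^1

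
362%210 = 152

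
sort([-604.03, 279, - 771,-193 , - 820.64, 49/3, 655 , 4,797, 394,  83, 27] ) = [-820.64,- 771,-604.03, - 193, 4, 49/3, 27, 83, 279, 394, 655, 797] 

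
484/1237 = 484/1237=0.39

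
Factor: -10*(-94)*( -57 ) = - 53580 = - 2^2 * 3^1*5^1*19^1*47^1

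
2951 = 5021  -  2070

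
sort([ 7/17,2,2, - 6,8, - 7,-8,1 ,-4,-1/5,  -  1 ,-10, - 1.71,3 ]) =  [ -10, - 8 , - 7, - 6, - 4,-1.71, - 1, - 1/5,7/17 , 1, 2, 2, 3  ,  8] 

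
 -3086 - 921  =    -  4007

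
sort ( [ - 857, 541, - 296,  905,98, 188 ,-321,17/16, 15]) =[ - 857, - 321, - 296 , 17/16,15, 98 , 188,541,905] 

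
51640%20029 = 11582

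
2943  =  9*327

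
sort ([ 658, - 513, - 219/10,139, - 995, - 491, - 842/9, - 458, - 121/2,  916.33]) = [ - 995, - 513, - 491, - 458, - 842/9,-121/2, - 219/10,139, 658,916.33] 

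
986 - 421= 565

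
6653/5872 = 1 + 781/5872 = 1.13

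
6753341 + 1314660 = 8068001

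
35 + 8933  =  8968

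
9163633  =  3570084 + 5593549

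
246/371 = 246/371 = 0.66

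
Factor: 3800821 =151^1*25171^1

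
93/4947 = 31/1649 = 0.02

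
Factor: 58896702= 2^1*3^2*3272039^1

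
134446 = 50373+84073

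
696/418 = 1 + 139/209 = 1.67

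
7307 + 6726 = 14033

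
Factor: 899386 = 2^1*449693^1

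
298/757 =298/757 = 0.39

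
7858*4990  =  39211420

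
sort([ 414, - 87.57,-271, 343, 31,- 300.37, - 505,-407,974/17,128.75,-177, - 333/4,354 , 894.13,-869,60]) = [-869,-505,  -  407,  -  300.37, - 271, - 177,-87.57, - 333/4,31, 974/17,60,  128.75 , 343,354, 414,894.13] 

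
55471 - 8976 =46495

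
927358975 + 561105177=1488464152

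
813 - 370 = 443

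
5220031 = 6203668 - 983637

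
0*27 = 0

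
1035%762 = 273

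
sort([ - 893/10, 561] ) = [-893/10, 561] 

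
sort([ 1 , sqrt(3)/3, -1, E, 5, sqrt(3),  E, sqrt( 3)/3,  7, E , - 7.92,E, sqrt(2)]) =[ - 7.92,-1,sqrt(3)/3, sqrt ( 3)/3  ,  1,  sqrt(2), sqrt(3),E,E , E,  E,5, 7]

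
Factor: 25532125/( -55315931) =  - 5^3 * 11^ ( - 1) * 43^( - 1)* 83^( - 1 ) * 157^1*1301^1*1409^ ( - 1)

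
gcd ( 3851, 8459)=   1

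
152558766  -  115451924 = 37106842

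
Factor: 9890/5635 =86/49 = 2^1* 7^( - 2)*43^1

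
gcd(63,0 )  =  63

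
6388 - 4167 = 2221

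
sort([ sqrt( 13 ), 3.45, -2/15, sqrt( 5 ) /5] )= [  -  2/15 , sqrt(5 ) /5,3.45 , sqrt( 13 ) ]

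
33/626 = 33/626=0.05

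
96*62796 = 6028416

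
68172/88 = 774+ 15/22=774.68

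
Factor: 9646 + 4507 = 14153^1= 14153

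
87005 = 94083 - 7078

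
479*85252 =40835708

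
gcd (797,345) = 1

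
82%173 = 82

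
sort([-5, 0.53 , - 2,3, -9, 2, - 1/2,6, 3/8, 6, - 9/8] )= [ - 9, - 5, - 2, - 9/8, - 1/2,3/8, 0.53, 2, 3 , 6, 6]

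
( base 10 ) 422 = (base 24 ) HE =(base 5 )3142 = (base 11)354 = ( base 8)646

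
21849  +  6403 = 28252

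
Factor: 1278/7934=639/3967 = 3^2*71^1*3967^( - 1)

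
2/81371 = 2/81371 = 0.00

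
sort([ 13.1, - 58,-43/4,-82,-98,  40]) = [-98 , - 82, - 58,- 43/4 , 13.1,40]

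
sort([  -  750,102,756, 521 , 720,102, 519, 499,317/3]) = [ - 750,102,102, 317/3,499,519,521,720,  756]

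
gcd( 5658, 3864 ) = 138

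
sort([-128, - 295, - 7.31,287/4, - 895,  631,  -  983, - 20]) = [  -  983,-895,  -  295, - 128, - 20, - 7.31, 287/4 , 631]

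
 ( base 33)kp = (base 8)1255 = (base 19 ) 1h1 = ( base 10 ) 685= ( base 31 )m3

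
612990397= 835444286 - 222453889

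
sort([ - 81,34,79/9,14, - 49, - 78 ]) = [  -  81, -78, - 49,79/9,14,34]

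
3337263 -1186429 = 2150834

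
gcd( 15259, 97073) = 1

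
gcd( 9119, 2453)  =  11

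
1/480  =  1/480 = 0.00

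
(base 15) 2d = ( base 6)111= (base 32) 1B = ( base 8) 53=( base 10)43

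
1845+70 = 1915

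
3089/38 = 81+11/38 = 81.29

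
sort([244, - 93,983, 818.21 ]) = [ - 93 , 244,818.21 , 983 ] 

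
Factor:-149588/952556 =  - 11^( - 1)*21649^( - 1 )*37397^1 = - 37397/238139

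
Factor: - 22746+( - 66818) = -89564= -  2^2*22391^1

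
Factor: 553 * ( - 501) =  - 3^1 * 7^1*79^1*167^1 =-277053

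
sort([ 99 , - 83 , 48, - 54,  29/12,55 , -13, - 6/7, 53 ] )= [ - 83, - 54, - 13, - 6/7,29/12,48,53,55,99]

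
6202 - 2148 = 4054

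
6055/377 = 6055/377 = 16.06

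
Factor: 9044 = 2^2*7^1*17^1* 19^1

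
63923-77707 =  - 13784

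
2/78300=1/39150 = 0.00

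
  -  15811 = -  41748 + 25937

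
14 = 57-43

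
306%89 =39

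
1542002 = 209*7378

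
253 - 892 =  - 639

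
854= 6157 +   -  5303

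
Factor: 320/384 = 2^( - 1)*3^( - 1)*5^1 = 5/6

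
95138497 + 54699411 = 149837908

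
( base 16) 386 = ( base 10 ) 902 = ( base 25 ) 1B2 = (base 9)1212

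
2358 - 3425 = -1067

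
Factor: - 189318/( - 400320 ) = 227/480 =2^( - 5 )*3^( - 1)*5^( - 1 )*227^1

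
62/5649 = 62/5649 = 0.01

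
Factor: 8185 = 5^1 * 1637^1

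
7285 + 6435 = 13720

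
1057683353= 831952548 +225730805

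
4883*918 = 4482594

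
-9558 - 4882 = -14440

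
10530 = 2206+8324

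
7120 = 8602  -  1482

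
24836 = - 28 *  ( - 887) 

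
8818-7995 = 823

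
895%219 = 19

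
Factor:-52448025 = - 3^1 * 5^2 *7^1*99901^1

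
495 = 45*11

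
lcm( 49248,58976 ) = 4777056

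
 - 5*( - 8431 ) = 42155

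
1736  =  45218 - 43482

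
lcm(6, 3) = 6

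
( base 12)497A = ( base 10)8302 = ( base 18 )17b4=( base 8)20156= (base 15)26D7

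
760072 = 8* 95009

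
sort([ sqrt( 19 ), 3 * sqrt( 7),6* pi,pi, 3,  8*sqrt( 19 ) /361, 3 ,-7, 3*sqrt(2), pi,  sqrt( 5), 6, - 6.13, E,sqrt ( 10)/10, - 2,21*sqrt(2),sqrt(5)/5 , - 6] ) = [ - 7, - 6.13, - 6, - 2, 8*sqrt (19)/361,sqrt (10 )/10, sqrt( 5)/5, sqrt(5),E, 3 , 3,  pi, pi, 3*sqrt(2 ),  sqrt (19 ), 6, 3*sqrt(7), 6*pi, 21*sqrt(2)] 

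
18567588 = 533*34836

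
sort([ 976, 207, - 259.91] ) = [  -  259.91, 207,976]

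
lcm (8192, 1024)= 8192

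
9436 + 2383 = 11819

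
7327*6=43962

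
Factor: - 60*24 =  - 1440= - 2^5 * 3^2*5^1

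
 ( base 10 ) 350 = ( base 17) 13A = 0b101011110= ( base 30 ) BK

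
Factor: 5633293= 67^1 * 83^1*1013^1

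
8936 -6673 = 2263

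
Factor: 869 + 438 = 1307^1= 1307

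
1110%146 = 88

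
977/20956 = 977/20956=0.05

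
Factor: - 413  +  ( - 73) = - 486 = - 2^1*3^5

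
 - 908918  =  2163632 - 3072550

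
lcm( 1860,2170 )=13020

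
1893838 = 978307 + 915531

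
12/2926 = 6/1463 = 0.00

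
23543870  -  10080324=13463546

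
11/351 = 11/351 = 0.03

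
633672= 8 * 79209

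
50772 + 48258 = 99030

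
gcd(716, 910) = 2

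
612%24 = 12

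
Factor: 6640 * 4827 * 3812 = 2^6*3^1*5^1 *83^1*953^1*1609^1=122179479360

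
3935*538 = 2117030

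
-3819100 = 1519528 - 5338628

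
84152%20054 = 3936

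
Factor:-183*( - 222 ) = 40626 = 2^1 *3^2*37^1*61^1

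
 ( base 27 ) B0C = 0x1f5f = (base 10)8031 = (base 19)134d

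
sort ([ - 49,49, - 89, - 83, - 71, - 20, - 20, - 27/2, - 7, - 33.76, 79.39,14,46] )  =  [ - 89, - 83, -71, - 49,  -  33.76, - 20, - 20,-27/2, -7, 14, 46,49,79.39]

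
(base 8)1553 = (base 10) 875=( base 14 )467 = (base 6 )4015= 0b1101101011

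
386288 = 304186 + 82102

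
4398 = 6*733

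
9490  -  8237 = 1253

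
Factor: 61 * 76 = 4636 = 2^2*19^1*61^1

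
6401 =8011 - 1610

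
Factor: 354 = 2^1*3^1*59^1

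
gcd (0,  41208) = 41208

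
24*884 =21216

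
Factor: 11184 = 2^4*3^1*233^1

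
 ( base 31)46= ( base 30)4a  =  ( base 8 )202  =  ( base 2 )10000010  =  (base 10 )130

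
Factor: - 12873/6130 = - 2^( - 1)*3^1 * 5^( - 1)*7^1 =-21/10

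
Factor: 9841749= 3^1*3280583^1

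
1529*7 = 10703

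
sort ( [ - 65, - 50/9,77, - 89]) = [ - 89, - 65, - 50/9,77]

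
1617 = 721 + 896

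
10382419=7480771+2901648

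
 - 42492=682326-724818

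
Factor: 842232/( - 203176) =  - 105279/25397   =  - 3^1*19^1*109^( - 1 )*233^(-1 )*1847^1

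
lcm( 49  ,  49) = 49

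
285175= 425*671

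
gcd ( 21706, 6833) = 1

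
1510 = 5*302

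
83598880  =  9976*8380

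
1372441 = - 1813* (-757) 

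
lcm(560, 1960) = 3920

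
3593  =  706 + 2887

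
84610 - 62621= 21989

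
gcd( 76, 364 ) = 4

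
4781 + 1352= 6133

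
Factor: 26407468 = 2^2*1709^1*3863^1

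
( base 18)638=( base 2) 11111010110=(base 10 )2006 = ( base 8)3726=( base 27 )2K8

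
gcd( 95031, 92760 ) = 3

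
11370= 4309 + 7061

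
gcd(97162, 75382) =2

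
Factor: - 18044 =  - 2^2*13^1*347^1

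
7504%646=398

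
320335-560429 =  - 240094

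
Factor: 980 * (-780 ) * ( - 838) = 2^5*3^1*5^2 * 7^2*13^1*419^1= 640567200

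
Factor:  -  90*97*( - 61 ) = 2^1*3^2 * 5^1*61^1*97^1 = 532530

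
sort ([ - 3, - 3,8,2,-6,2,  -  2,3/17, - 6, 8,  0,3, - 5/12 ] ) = [ - 6, - 6, - 3  , - 3 , - 2, - 5/12 , 0,3/17,2,2 , 3,8,8]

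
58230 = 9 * 6470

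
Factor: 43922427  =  3^1*151^1*96959^1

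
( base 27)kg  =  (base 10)556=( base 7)1423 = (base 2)1000101100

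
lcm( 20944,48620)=1361360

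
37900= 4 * 9475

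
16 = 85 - 69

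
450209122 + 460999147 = 911208269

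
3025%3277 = 3025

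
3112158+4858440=7970598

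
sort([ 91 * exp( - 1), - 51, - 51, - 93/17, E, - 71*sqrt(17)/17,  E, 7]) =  [ - 51, - 51, -71*sqrt( 17)/17, - 93/17,E,  E , 7 , 91*exp( - 1) ]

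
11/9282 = 11/9282 =0.00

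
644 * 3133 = 2017652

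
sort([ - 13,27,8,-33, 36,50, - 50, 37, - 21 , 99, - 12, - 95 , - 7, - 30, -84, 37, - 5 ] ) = [-95, - 84,- 50, - 33, - 30, - 21,-13, - 12 , - 7,-5,8, 27, 36,37,37, 50,  99]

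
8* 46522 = 372176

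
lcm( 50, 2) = 50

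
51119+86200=137319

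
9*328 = 2952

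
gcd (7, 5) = 1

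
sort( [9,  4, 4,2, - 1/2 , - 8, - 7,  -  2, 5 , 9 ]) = [ - 8 , - 7, - 2, -1/2,2, 4, 4,5, 9,9 ]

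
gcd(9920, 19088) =16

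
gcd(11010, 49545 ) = 5505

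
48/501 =16/167=0.10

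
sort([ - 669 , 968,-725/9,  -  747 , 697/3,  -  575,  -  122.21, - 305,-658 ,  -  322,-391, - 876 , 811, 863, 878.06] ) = [ - 876, - 747,  -  669, - 658, - 575 , -391,-322, - 305, - 122.21, - 725/9, 697/3 , 811,  863, 878.06,968] 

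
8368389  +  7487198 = 15855587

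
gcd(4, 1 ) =1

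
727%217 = 76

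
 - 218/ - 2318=109/1159 = 0.09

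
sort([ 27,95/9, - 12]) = [ - 12,95/9, 27]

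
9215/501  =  9215/501 = 18.39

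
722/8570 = 361/4285 = 0.08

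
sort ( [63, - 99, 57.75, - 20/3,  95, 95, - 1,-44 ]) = [ - 99, - 44, - 20/3 , - 1,57.75, 63,95,95 ]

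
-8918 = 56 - 8974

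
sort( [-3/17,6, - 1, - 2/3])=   [ - 1, - 2/3 , - 3/17, 6]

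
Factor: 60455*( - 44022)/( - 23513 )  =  2661350010/23513 = 2^1*3^1 * 5^1*7^( - 1 )*11^1*23^1*29^1*107^1*113^1*3359^( - 1 ) 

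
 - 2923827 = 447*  ( - 6541 ) 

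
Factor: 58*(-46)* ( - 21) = 2^2 * 3^1*7^1*23^1* 29^1 = 56028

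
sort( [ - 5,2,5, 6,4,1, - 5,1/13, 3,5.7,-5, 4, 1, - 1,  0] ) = [ - 5, -5, - 5, - 1, 0, 1/13,1, 1, 2, 3,4,4,5, 5.7,6 ] 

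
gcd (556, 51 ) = 1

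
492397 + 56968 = 549365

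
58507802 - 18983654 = 39524148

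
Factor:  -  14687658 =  - 2^1*3^2*271^1*3011^1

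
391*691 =270181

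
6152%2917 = 318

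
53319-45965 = 7354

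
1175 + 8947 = 10122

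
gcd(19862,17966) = 2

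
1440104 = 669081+771023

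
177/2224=177/2224 = 0.08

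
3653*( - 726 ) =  - 2652078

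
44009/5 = 8801 + 4/5 = 8801.80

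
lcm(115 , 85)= 1955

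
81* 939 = 76059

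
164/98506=82/49253 = 0.00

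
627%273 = 81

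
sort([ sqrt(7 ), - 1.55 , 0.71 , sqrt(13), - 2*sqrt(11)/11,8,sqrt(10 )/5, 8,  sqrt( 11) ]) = [  -  1.55, - 2*sqrt( 11 )/11,sqrt( 10 )/5,0.71, sqrt( 7),sqrt( 11),sqrt( 13),8, 8 ] 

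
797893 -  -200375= 998268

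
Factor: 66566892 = 2^2*3^1*7^2*113209^1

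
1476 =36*41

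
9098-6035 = 3063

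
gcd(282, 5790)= 6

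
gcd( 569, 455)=1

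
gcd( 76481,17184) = 1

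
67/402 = 1/6 = 0.17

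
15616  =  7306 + 8310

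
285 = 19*15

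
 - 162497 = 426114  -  588611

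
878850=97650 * 9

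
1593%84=81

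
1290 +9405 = 10695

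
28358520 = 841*33720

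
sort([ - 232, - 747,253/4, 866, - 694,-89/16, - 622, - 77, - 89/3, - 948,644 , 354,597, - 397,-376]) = [ - 948, - 747,-694  , - 622, - 397,  -  376, - 232,- 77,-89/3, - 89/16, 253/4,354, 597, 644, 866]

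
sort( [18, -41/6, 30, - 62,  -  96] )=[ - 96 , - 62,-41/6 , 18,30]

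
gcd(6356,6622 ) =14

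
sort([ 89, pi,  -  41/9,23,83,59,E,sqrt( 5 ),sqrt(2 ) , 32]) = [ -41/9,  sqrt( 2 ), sqrt(5),E,pi,23,32,59,83,  89 ]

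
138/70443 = 46/23481 = 0.00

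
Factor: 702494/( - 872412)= - 2^(-1)*3^( - 1)*13^1 * 41^1 * 659^1*72701^( - 1)=- 351247/436206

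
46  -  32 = 14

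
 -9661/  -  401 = 9661/401 = 24.09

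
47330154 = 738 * 64133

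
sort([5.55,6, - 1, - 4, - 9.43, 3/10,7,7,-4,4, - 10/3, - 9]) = [ - 9.43,-9, - 4,-4,  -  10/3, - 1,3/10,4,5.55,6,7, 7]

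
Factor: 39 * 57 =2223 =3^2*13^1*19^1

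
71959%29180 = 13599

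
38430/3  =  12810= 12810.00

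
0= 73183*0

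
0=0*1268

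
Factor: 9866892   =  2^2 * 3^1*7^1*101^1*1163^1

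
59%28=3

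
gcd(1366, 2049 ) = 683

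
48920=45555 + 3365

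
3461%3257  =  204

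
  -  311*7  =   - 2177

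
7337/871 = 8 + 369/871 = 8.42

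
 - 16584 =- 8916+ - 7668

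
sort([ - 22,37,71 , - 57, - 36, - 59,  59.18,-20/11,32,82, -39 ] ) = [-59,-57 ,  -  39,-36, - 22, - 20/11, 32,37, 59.18, 71, 82]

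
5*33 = 165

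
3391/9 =376 + 7/9 = 376.78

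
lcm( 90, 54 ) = 270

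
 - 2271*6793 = - 15426903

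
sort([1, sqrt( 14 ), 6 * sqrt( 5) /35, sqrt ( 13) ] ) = [6*sqrt(5)/35 , 1,  sqrt( 13), sqrt( 14 )] 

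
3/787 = 3/787 = 0.00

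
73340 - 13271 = 60069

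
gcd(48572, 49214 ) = 2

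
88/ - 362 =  - 1+137/181 = - 0.24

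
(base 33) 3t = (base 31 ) 44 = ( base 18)72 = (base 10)128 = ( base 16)80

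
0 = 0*8959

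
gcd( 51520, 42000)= 560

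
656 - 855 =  - 199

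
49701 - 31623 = 18078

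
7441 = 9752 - 2311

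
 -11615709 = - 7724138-3891571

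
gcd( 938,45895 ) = 67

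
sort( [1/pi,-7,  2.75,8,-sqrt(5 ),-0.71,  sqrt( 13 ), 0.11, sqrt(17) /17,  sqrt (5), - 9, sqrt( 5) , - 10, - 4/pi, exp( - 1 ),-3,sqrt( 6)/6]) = [ - 10, - 9, - 7,-3, - sqrt( 5 ), - 4/pi, - 0.71,0.11,  sqrt( 17 )/17,  1/pi , exp( - 1 ), sqrt( 6) /6,sqrt( 5 ), sqrt( 5 ),  2.75,sqrt( 13), 8]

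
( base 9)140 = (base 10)117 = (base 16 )75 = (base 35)3c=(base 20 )5h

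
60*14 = 840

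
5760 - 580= 5180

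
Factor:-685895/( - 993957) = 3^( - 1)*5^1*7^1 * 19597^1* 331319^( -1 )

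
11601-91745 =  - 80144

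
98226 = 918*107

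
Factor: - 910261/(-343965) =913/345 =3^(- 1)*5^( - 1)*11^1*23^( - 1) * 83^1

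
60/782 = 30/391 =0.08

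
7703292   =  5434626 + 2268666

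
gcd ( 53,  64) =1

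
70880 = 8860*8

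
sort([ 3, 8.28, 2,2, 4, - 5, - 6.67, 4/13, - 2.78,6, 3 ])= [ - 6.67 , - 5, - 2.78,  4/13, 2, 2, 3  ,  3,4, 6, 8.28]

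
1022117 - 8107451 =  - 7085334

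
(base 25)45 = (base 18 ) 5f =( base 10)105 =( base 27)3o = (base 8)151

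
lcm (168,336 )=336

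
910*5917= 5384470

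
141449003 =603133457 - 461684454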